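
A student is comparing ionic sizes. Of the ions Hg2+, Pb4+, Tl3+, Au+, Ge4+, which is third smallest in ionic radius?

Tl3+

First list Z and electron count for each: Ge4+ has 28 e⁻ (Z=32), Pb4+ has 78 e⁻ (Z=82), Tl3+ has 78 e⁻ (Z=81), Hg2+ has 78 e⁻ (Z=80), Au+ has 78 e⁻ (Z=79). Ge4+ < Pb4+ (same group, 2 shells fewer); Pb4+ < Tl3+ (isoelectronic, higher Z=82 is smaller); Tl3+ < Hg2+ (isoelectronic, higher Z=81 is smaller); Hg2+ < Au+ (isoelectronic, higher Z=80 is smaller).
Ordering: Ge4+ < Pb4+ < Tl3+ < Hg2+ < Au+. The third smallest is Tl3+.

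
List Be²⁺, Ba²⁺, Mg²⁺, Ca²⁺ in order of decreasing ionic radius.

Ba²⁺ > Ca²⁺ > Mg²⁺ > Be²⁺

Same group, same charge. Going down the group adds an extra shell of electrons, so the ion gets larger: Be²⁺ is highest in the group and smallest.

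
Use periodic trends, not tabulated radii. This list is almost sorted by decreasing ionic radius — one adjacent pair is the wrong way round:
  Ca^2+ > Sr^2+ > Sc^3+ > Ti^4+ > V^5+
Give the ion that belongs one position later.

Ca^2+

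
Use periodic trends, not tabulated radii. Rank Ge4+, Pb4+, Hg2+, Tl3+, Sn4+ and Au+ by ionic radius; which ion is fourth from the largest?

Pb4+

Tabulating Z and e⁻: Ge4+: 28 e⁻, Z=32, Sn4+: 46 e⁻, Z=50, Pb4+: 78 e⁻, Z=82, Tl3+: 78 e⁻, Z=81, Hg2+: 78 e⁻, Z=80, Au+: 78 e⁻, Z=79. Ge4+ < Sn4+ (same group, 1 shell fewer); Sn4+ < Pb4+ (same group, 1 shell fewer); Pb4+ < Tl3+ (both 78 e⁻, Z=82>81); Tl3+ < Hg2+ (isoelectronic, higher Z=81 is smaller); Hg2+ < Au+ (both 78 e⁻, Z=80>79).
So the order is Ge4+ < Sn4+ < Pb4+ < Tl3+ < Hg2+ < Au+; the 4th-largest ion is Pb4+.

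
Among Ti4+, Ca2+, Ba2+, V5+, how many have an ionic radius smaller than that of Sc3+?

First list Z and electron count for each: V5+: 18 e⁻, Z=23, Ti4+: 18 e⁻, Z=22, Sc3+: 18 e⁻, Z=21, Ca2+: 18 e⁻, Z=20, Ba2+: 54 e⁻, Z=56. V5+ < Ti4+ (isoelectronic, higher Z=23 is smaller); Ti4+ < Sc3+ (isoelectronic, higher Z=22 is smaller); Sc3+ < Ca2+ (both 18 e⁻, Z=21>20); Ca2+ < Ba2+ (same group, 2 shells fewer).
Relative to Sc3+, the ions that are smaller are V5+, Ti4+. Count: 2.

2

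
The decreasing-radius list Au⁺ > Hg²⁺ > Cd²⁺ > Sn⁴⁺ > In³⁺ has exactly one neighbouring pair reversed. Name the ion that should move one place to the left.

In³⁺

Check each adjacent pair. Sn⁴⁺ and In³⁺ are reversed: Sn⁴⁺ and In³⁺ share 46 electrons; the higher nuclear charge on Sn (Z=50) contracts it more, so Sn⁴⁺ < In³⁺. No other neighbouring pair contradicts the periodic trends, so In³⁺ is the ion listed too late.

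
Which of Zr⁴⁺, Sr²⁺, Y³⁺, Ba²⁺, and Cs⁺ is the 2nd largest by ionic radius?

First list Z and electron count for each: Zr⁴⁺: 36 e⁻, Z=40, Y³⁺: 36 e⁻, Z=39, Sr²⁺: 36 e⁻, Z=38, Ba²⁺: 54 e⁻, Z=56, Cs⁺: 54 e⁻, Z=55. Zr⁴⁺ < Y³⁺ (both 36 e⁻, Z=40>39); Y³⁺ < Sr²⁺ (both 36 e⁻, Z=39>38); Sr²⁺ < Ba²⁺ (same group, period 5 vs 6); Ba²⁺ < Cs⁺ (isoelectronic, higher Z=56 is smaller).
That gives Zr⁴⁺ < Y³⁺ < Sr²⁺ < Ba²⁺ < Cs⁺. From the largest end, number 2 is Ba²⁺.

Ba²⁺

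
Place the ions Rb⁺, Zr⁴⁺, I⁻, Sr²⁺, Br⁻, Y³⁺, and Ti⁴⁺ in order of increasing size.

Ti⁴⁺ < Zr⁴⁺ < Y³⁺ < Sr²⁺ < Rb⁺ < Br⁻ < I⁻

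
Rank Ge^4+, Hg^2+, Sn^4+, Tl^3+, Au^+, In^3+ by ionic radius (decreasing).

Ge^4+ (Z=32, 28 e⁻), Sn^4+ (Z=50, 46 e⁻), In^3+ (Z=49, 46 e⁻), Tl^3+ (Z=81, 78 e⁻), Hg^2+ (Z=80, 78 e⁻), Au^+ (Z=79, 78 e⁻). Ge^4+ < Sn^4+ (same group, 1 shell fewer); Sn^4+ < In^3+ (both 46 e⁻, Z=50>49); In^3+ < Tl^3+ (same group, 1 shell fewer); Tl^3+ < Hg^2+ (isoelectronic, higher Z=81 is smaller); Hg^2+ < Au^+ (isoelectronic, higher Z=80 is smaller).

Au^+ > Hg^2+ > Tl^3+ > In^3+ > Sn^4+ > Ge^4+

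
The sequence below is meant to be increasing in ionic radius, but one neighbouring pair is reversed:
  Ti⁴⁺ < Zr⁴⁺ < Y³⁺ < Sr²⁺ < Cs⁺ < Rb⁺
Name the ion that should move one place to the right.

Cs⁺

Compare adjacent ions: Rb⁺ and Cs⁺ are in one column with the same charge; the lighter period-5 ion has one fewer shell and is smaller — yet in this increasing list Cs⁺ sits before Rb⁺. Nothing else is reversed, so Cs⁺ should move one place to the right.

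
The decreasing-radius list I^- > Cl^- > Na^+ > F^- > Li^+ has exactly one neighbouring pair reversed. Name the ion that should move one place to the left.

Check each adjacent pair. Na^+ and F^- are reversed: both have 10 electrons but Z(Na)=11 > Z(F)=9, so Na^+ should be the smaller of the two. No other neighbouring pair contradicts the periodic trends, so F^- is the ion listed too late.

F^-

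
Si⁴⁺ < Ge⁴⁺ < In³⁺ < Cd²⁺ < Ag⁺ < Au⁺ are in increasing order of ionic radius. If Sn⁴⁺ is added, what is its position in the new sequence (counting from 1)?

3

Tabulating Z and e⁻: Si⁴⁺ (Z=14, 10 e⁻), Ge⁴⁺ (Z=32, 28 e⁻), Sn⁴⁺ (Z=50, 46 e⁻), In³⁺ (Z=49, 46 e⁻), Cd²⁺ (Z=48, 46 e⁻), Ag⁺ (Z=47, 46 e⁻), Au⁺ (Z=79, 78 e⁻). Si⁴⁺ < Ge⁴⁺ (same group, 1 shell fewer); Ge⁴⁺ < Sn⁴⁺ (same group, period 4 vs 5); Sn⁴⁺ < In³⁺ (both 46 e⁻, Z=50>49); In³⁺ < Cd²⁺ (isoelectronic, higher Z=49 is smaller); Cd²⁺ < Ag⁺ (isoelectronic, higher Z=48 is smaller); Ag⁺ < Au⁺ (same group, 1 shell fewer).
With Sn⁴⁺ included the full order is Si⁴⁺ < Ge⁴⁺ < Sn⁴⁺ < In³⁺ < Cd²⁺ < Ag⁺ < Au⁺, so it takes position 3.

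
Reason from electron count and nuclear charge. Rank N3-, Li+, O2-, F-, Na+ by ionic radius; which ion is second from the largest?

O2-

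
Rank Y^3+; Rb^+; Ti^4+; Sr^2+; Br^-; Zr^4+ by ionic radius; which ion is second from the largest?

Rb^+

Work out protons and electrons: Ti^4+: 18 e⁻, Z=22, Zr^4+: 36 e⁻, Z=40, Y^3+: 36 e⁻, Z=39, Sr^2+: 36 e⁻, Z=38, Rb^+: 36 e⁻, Z=37, Br^-: 36 e⁻, Z=35. Ti^4+ < Zr^4+ (same group, 1 shell fewer); Zr^4+ < Y^3+ (both 36 e⁻, Z=40>39); Y^3+ < Sr^2+ (both 36 e⁻, Z=39>38); Sr^2+ < Rb^+ (isoelectronic, higher Z=38 is smaller); Rb^+ < Br^- (both 36 e⁻, Z=37>35).
Full ascending order: Ti^4+ < Zr^4+ < Y^3+ < Sr^2+ < Rb^+ < Br^-. Counting from the largest, position 2 is Rb^+.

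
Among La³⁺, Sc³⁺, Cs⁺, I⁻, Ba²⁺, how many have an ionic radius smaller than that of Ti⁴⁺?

0

Ti⁴⁺ has 18 e⁻ (Z=22), Sc³⁺ has 18 e⁻ (Z=21), La³⁺ has 54 e⁻ (Z=57), Ba²⁺ has 54 e⁻ (Z=56), Cs⁺ has 54 e⁻ (Z=55), I⁻ has 54 e⁻ (Z=53). Ti⁴⁺ < Sc³⁺ (isoelectronic, higher Z=22 is smaller); Sc³⁺ < La³⁺ (same group, 2 shells fewer); La³⁺ < Ba²⁺ (both 54 e⁻, Z=57>56); Ba²⁺ < Cs⁺ (both 54 e⁻, Z=56>55); Cs⁺ < I⁻ (both 54 e⁻, Z=55>53).
Ordering all of them (including Ti⁴⁺) by radius gives Ti⁴⁺ < Sc³⁺ < La³⁺ < Ba²⁺ < Cs⁺ < I⁻. So 0 are smaller.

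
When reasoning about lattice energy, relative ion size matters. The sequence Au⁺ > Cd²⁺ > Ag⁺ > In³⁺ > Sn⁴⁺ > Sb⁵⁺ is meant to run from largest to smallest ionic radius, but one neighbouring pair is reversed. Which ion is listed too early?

Cd²⁺

Compare adjacent ions: both have 46 electrons but Z(Cd)=48 > Z(Ag)=47, so Cd²⁺ should be the smaller of the two — yet in this decreasing list Cd²⁺ sits before Ag⁺. Nothing else is reversed, so Cd²⁺ should move one place to the right.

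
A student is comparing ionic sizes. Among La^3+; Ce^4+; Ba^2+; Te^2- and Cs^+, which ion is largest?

Te^2-

These species are isoelectronic with 54 electrons. The only difference is the number of protons: Ce^4+ (Z=58), La^3+ (Z=57), Ba^2+ (Z=56), Cs^+ (Z=55), Te^2- (Z=52). The strongest nuclear pull (Ce^4+) gives the smallest ion.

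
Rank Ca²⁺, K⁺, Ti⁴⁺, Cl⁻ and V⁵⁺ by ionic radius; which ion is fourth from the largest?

Ti⁴⁺

All of these have 18 electrons (isoelectronic). With the same electron cloud, the ion with the most protons pulls it in tightest. Nuclear charges: V⁵⁺ (Z=23), Ti⁴⁺ (Z=22), Ca²⁺ (Z=20), K⁺ (Z=19), Cl⁻ (Z=17). Highest Z is smallest.
Ordering: V⁵⁺ < Ti⁴⁺ < Ca²⁺ < K⁺ < Cl⁻. The fourth largest is Ti⁴⁺.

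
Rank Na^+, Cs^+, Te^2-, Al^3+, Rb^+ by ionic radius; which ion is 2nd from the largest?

Cs^+

Tabulating Z and e⁻: Al^3+: 10 e⁻, Z=13, Na^+: 10 e⁻, Z=11, Rb^+: 36 e⁻, Z=37, Cs^+: 54 e⁻, Z=55, Te^2-: 54 e⁻, Z=52. Al^3+ < Na^+ (isoelectronic, higher Z=13 is smaller); Na^+ < Rb^+ (same group, period 3 vs 5); Rb^+ < Cs^+ (same group, 1 shell fewer); Cs^+ < Te^2- (both 54 e⁻, Z=55>52).
Ordering: Al^3+ < Na^+ < Rb^+ < Cs^+ < Te^2-. The 2nd largest is Cs^+.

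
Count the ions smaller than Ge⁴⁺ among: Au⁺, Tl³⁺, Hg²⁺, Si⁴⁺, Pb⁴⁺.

Si⁴⁺ (Z=14, 10 e⁻), Ge⁴⁺ (Z=32, 28 e⁻), Pb⁴⁺ (Z=82, 78 e⁻), Tl³⁺ (Z=81, 78 e⁻), Hg²⁺ (Z=80, 78 e⁻), Au⁺ (Z=79, 78 e⁻). Si⁴⁺ < Ge⁴⁺ (same group, period 3 vs 4); Ge⁴⁺ < Pb⁴⁺ (same group, 2 shells fewer); Pb⁴⁺ < Tl³⁺ (isoelectronic, higher Z=82 is smaller); Tl³⁺ < Hg²⁺ (both 78 e⁻, Z=81>80); Hg²⁺ < Au⁺ (both 78 e⁻, Z=80>79).
Placing each against Ge⁴⁺: smaller — Si⁴⁺; larger — Pb⁴⁺, Tl³⁺, Hg²⁺, Au⁺. Count: 1.

1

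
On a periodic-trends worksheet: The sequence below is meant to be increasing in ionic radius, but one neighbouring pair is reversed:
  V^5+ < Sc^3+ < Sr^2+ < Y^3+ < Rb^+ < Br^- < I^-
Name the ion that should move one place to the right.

Compare adjacent ions: Y^3+ and Sr^2+ share 36 electrons; the higher nuclear charge on Y (Z=39) contracts it more, so Y^3+ < Sr^2+ — yet in this increasing list Sr^2+ sits before Y^3+. Nothing else is reversed, so Sr^2+ should move one place to the right.

Sr^2+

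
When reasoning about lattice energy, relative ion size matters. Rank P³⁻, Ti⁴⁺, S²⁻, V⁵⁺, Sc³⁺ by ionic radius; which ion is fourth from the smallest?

S²⁻

These species are isoelectronic with 18 electrons. The only difference is the number of protons: V⁵⁺ (Z=23), Ti⁴⁺ (Z=22), Sc³⁺ (Z=21), S²⁻ (Z=16), P³⁻ (Z=15). The strongest nuclear pull (V⁵⁺) gives the smallest ion.
Full ascending order: V⁵⁺ < Ti⁴⁺ < Sc³⁺ < S²⁻ < P³⁻. Counting from the smallest, position 4 is S²⁻.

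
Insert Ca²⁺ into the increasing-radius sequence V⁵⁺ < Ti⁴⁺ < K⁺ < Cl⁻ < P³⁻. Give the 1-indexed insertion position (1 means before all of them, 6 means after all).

Each ion has 18 electrons. The ranking follows nuclear charge in reverse — greater Z gives a smaller radius. V⁵⁺ (Z=23), Ti⁴⁺ (Z=22), Ca²⁺ (Z=20), K⁺ (Z=19), Cl⁻ (Z=17), P³⁻ (Z=15).
With Ca²⁺ included the full order is V⁵⁺ < Ti⁴⁺ < Ca²⁺ < K⁺ < Cl⁻ < P³⁻, so it takes position 3.

3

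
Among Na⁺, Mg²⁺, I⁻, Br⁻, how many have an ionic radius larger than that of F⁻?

2

Electron counts and nuclear charges: Mg²⁺ (Z=12, 10 e⁻), Na⁺ (Z=11, 10 e⁻), F⁻ (Z=9, 10 e⁻), Br⁻ (Z=35, 36 e⁻), I⁻ (Z=53, 54 e⁻). Mg²⁺ < Na⁺ (isoelectronic, higher Z=12 is smaller); Na⁺ < F⁻ (isoelectronic, higher Z=11 is smaller); F⁻ < Br⁻ (same group, 2 shells fewer); Br⁻ < I⁻ (same group, 1 shell fewer).
Relative to F⁻, the ions that are larger are Br⁻, I⁻. That's 2.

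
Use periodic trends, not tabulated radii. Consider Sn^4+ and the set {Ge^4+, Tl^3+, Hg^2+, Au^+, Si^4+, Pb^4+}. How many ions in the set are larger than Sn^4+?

4

Work out protons and electrons: Si^4+ (Z=14, 10 e⁻), Ge^4+ (Z=32, 28 e⁻), Sn^4+ (Z=50, 46 e⁻), Pb^4+ (Z=82, 78 e⁻), Tl^3+ (Z=81, 78 e⁻), Hg^2+ (Z=80, 78 e⁻), Au^+ (Z=79, 78 e⁻). Si^4+ < Ge^4+ (same group, 1 shell fewer); Ge^4+ < Sn^4+ (same group, period 4 vs 5); Sn^4+ < Pb^4+ (same group, 1 shell fewer); Pb^4+ < Tl^3+ (both 78 e⁻, Z=82>81); Tl^3+ < Hg^2+ (isoelectronic, higher Z=81 is smaller); Hg^2+ < Au^+ (both 78 e⁻, Z=80>79).
Placing each against Sn^4+: smaller — Si^4+, Ge^4+; larger — Pb^4+, Tl^3+, Hg^2+, Au^+. Count: 4.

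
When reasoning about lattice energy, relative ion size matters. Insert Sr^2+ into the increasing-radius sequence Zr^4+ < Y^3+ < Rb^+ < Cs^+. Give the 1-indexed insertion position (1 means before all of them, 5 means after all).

Zr^4+: 36 e⁻, Z=40, Y^3+: 36 e⁻, Z=39, Sr^2+: 36 e⁻, Z=38, Rb^+: 36 e⁻, Z=37, Cs^+: 54 e⁻, Z=55. Zr^4+ < Y^3+ (both 36 e⁻, Z=40>39); Y^3+ < Sr^2+ (isoelectronic, higher Z=39 is smaller); Sr^2+ < Rb^+ (both 36 e⁻, Z=38>37); Rb^+ < Cs^+ (same group, 1 shell fewer).
Merged order: Zr^4+ < Y^3+ < Sr^2+ < Rb^+ < Cs^+ — Sr^2+ is number 3.

3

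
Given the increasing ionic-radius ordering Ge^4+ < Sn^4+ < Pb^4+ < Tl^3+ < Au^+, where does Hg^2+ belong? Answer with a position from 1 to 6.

5

Ge^4+ (Z=32, 28 e⁻), Sn^4+ (Z=50, 46 e⁻), Pb^4+ (Z=82, 78 e⁻), Tl^3+ (Z=81, 78 e⁻), Hg^2+ (Z=80, 78 e⁻), Au^+ (Z=79, 78 e⁻). Ge^4+ < Sn^4+ (same group, period 4 vs 5); Sn^4+ < Pb^4+ (same group, period 5 vs 6); Pb^4+ < Tl^3+ (isoelectronic, higher Z=82 is smaller); Tl^3+ < Hg^2+ (both 78 e⁻, Z=81>80); Hg^2+ < Au^+ (isoelectronic, higher Z=80 is smaller).
With Hg^2+ included the full order is Ge^4+ < Sn^4+ < Pb^4+ < Tl^3+ < Hg^2+ < Au^+, so it takes position 5.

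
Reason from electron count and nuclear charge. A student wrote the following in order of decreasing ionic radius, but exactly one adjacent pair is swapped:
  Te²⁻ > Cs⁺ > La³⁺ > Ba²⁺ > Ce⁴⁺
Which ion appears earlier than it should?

Compare adjacent ions: La³⁺ and Ba²⁺ share 54 electrons; the higher nuclear charge on La (Z=57) contracts it more, so La³⁺ < Ba²⁺ — yet in this decreasing list La³⁺ sits before Ba²⁺. Nothing else is reversed, so La³⁺ should move one place to the right.

La³⁺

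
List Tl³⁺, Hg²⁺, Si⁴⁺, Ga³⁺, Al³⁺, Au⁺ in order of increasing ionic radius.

Si⁴⁺ < Al³⁺ < Ga³⁺ < Tl³⁺ < Hg²⁺ < Au⁺

Si⁴⁺ has 10 e⁻ (Z=14), Al³⁺ has 10 e⁻ (Z=13), Ga³⁺ has 28 e⁻ (Z=31), Tl³⁺ has 78 e⁻ (Z=81), Hg²⁺ has 78 e⁻ (Z=80), Au⁺ has 78 e⁻ (Z=79). Si⁴⁺ < Al³⁺ (isoelectronic, higher Z=14 is smaller); Al³⁺ < Ga³⁺ (same group, period 3 vs 4); Ga³⁺ < Tl³⁺ (same group, period 4 vs 6); Tl³⁺ < Hg²⁺ (isoelectronic, higher Z=81 is smaller); Hg²⁺ < Au⁺ (isoelectronic, higher Z=80 is smaller).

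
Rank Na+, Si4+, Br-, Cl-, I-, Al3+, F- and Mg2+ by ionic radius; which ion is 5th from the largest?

Na+

Si4+: 10 e⁻, Z=14, Al3+: 10 e⁻, Z=13, Mg2+: 10 e⁻, Z=12, Na+: 10 e⁻, Z=11, F-: 10 e⁻, Z=9, Cl-: 18 e⁻, Z=17, Br-: 36 e⁻, Z=35, I-: 54 e⁻, Z=53. Si4+ < Al3+ (isoelectronic, higher Z=14 is smaller); Al3+ < Mg2+ (both 10 e⁻, Z=13>12); Mg2+ < Na+ (isoelectronic, higher Z=12 is smaller); Na+ < F- (both 10 e⁻, Z=11>9); F- < Cl- (same group, 1 shell fewer); Cl- < Br- (same group, period 3 vs 4); Br- < I- (same group, period 4 vs 5).
Ordering: Si4+ < Al3+ < Mg2+ < Na+ < F- < Cl- < Br- < I-. The 5th largest is Na+.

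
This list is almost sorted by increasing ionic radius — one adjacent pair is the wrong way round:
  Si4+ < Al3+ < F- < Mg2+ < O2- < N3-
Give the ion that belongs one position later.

F-

Compare adjacent ions: both have 10 electrons but Z(Mg)=12 > Z(F)=9, so Mg2+ should be the smaller of the two — yet in this increasing list F- sits before Mg2+. Nothing else is reversed, so F- should move one place to the right.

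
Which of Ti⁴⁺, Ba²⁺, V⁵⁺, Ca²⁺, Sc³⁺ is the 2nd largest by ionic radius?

Electron counts and nuclear charges: V⁵⁺: 18 e⁻, Z=23, Ti⁴⁺: 18 e⁻, Z=22, Sc³⁺: 18 e⁻, Z=21, Ca²⁺: 18 e⁻, Z=20, Ba²⁺: 54 e⁻, Z=56. V⁵⁺ < Ti⁴⁺ (both 18 e⁻, Z=23>22); Ti⁴⁺ < Sc³⁺ (isoelectronic, higher Z=22 is smaller); Sc³⁺ < Ca²⁺ (isoelectronic, higher Z=21 is smaller); Ca²⁺ < Ba²⁺ (same group, period 4 vs 6).
Ordering: V⁵⁺ < Ti⁴⁺ < Sc³⁺ < Ca²⁺ < Ba²⁺. The 2nd largest is Ca²⁺.

Ca²⁺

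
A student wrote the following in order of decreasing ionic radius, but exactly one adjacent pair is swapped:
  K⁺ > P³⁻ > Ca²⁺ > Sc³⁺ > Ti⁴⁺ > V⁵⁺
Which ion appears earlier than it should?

Scanning neighbour by neighbour, only K⁺/P³⁻ violates a trend: K⁺ and P³⁻ share 18 electrons; the higher nuclear charge on K (Z=19) contracts it more, so K⁺ < P³⁻. That makes K⁺ the one sitting a position early relative to where it belongs.

K⁺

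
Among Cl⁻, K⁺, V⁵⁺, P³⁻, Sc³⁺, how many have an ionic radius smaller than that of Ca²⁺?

2

These species are isoelectronic with 18 electrons. The only difference is the number of protons: V⁵⁺ (Z=23), Sc³⁺ (Z=21), Ca²⁺ (Z=20), K⁺ (Z=19), Cl⁻ (Z=17), P³⁻ (Z=15). The strongest nuclear pull (V⁵⁺) gives the smallest ion.
Overall: V⁵⁺ < Sc³⁺ < Ca²⁺ < K⁺ < Cl⁻ < P³⁻. Ca²⁺ has 2 below it and 3 above. So 2 are smaller.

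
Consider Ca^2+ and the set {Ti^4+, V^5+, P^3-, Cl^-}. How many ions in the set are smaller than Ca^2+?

2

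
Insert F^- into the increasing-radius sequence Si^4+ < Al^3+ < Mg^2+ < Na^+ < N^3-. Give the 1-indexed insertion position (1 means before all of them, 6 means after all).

5

These species are isoelectronic with 10 electrons. The only difference is the number of protons: Si^4+ (Z=14), Al^3+ (Z=13), Mg^2+ (Z=12), Na^+ (Z=11), F^- (Z=9), N^3- (Z=7). The strongest nuclear pull (Si^4+) gives the smallest ion.
The complete sequence is Si^4+ < Al^3+ < Mg^2+ < Na^+ < F^- < N^3-. F^- sits at position 5.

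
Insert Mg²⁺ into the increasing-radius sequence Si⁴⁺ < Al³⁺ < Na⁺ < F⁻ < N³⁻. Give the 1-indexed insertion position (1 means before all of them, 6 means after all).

3

Isoelectronic series (10 e⁻ each). Size is set by nuclear charge: more protons means a smaller ion. Si⁴⁺ (Z=14), Al³⁺ (Z=13), Mg²⁺ (Z=12), Na⁺ (Z=11), F⁻ (Z=9), N³⁻ (Z=7).
Merged order: Si⁴⁺ < Al³⁺ < Mg²⁺ < Na⁺ < F⁻ < N³⁻ — Mg²⁺ is number 3.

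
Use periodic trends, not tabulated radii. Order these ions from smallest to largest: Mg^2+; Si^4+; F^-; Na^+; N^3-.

These species are isoelectronic with 10 electrons. The only difference is the number of protons: Si^4+ (Z=14), Mg^2+ (Z=12), Na^+ (Z=11), F^- (Z=9), N^3- (Z=7). The strongest nuclear pull (Si^4+) gives the smallest ion.

Si^4+ < Mg^2+ < Na^+ < F^- < N^3-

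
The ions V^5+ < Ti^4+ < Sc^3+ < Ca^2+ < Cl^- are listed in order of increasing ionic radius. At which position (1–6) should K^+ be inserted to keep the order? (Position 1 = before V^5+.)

All of these have 18 electrons (isoelectronic). With the same electron cloud, the ion with the most protons pulls it in tightest. Nuclear charges: V^5+ (Z=23), Ti^4+ (Z=22), Sc^3+ (Z=21), Ca^2+ (Z=20), K^+ (Z=19), Cl^- (Z=17). Highest Z is smallest.
With K^+ included the full order is V^5+ < Ti^4+ < Sc^3+ < Ca^2+ < K^+ < Cl^-, so it takes position 5.

5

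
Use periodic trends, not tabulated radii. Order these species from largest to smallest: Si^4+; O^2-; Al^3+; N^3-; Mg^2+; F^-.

N^3- > O^2- > F^- > Mg^2+ > Al^3+ > Si^4+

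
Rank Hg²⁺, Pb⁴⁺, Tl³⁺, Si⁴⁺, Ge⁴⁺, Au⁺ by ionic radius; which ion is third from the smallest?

Pb⁴⁺

Si⁴⁺: 10 e⁻, Z=14, Ge⁴⁺: 28 e⁻, Z=32, Pb⁴⁺: 78 e⁻, Z=82, Tl³⁺: 78 e⁻, Z=81, Hg²⁺: 78 e⁻, Z=80, Au⁺: 78 e⁻, Z=79. Si⁴⁺ < Ge⁴⁺ (same group, period 3 vs 4); Ge⁴⁺ < Pb⁴⁺ (same group, period 4 vs 6); Pb⁴⁺ < Tl³⁺ (isoelectronic, higher Z=82 is smaller); Tl³⁺ < Hg²⁺ (both 78 e⁻, Z=81>80); Hg²⁺ < Au⁺ (isoelectronic, higher Z=80 is smaller).
Full ascending order: Si⁴⁺ < Ge⁴⁺ < Pb⁴⁺ < Tl³⁺ < Hg²⁺ < Au⁺. Counting from the smallest, position 3 is Pb⁴⁺.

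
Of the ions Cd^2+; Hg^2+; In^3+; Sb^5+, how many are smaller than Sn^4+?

1

Work out protons and electrons: Sb^5+ (Z=51, 46 e⁻), Sn^4+ (Z=50, 46 e⁻), In^3+ (Z=49, 46 e⁻), Cd^2+ (Z=48, 46 e⁻), Hg^2+ (Z=80, 78 e⁻). Sb^5+ < Sn^4+ (both 46 e⁻, Z=51>50); Sn^4+ < In^3+ (both 46 e⁻, Z=50>49); In^3+ < Cd^2+ (isoelectronic, higher Z=49 is smaller); Cd^2+ < Hg^2+ (same group, period 5 vs 6).
Ordering all of them (including Sn^4+) by radius gives Sb^5+ < Sn^4+ < In^3+ < Cd^2+ < Hg^2+. So 1 is smaller.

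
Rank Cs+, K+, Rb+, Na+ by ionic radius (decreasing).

Cs+ > Rb+ > K+ > Na+

All are in the same group with charge +1. Radius grows down the group as n (the outermost shell) increases.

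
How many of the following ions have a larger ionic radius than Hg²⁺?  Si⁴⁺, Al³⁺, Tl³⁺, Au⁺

1

Work out protons and electrons: Si⁴⁺ has 10 e⁻ (Z=14), Al³⁺ has 10 e⁻ (Z=13), Tl³⁺ has 78 e⁻ (Z=81), Hg²⁺ has 78 e⁻ (Z=80), Au⁺ has 78 e⁻ (Z=79). Si⁴⁺ < Al³⁺ (both 10 e⁻, Z=14>13); Al³⁺ < Tl³⁺ (same group, 3 shells fewer); Tl³⁺ < Hg²⁺ (both 78 e⁻, Z=81>80); Hg²⁺ < Au⁺ (isoelectronic, higher Z=80 is smaller).
Placing each against Hg²⁺: smaller — Si⁴⁺, Al³⁺, Tl³⁺; larger — Au⁺. So 1 is larger.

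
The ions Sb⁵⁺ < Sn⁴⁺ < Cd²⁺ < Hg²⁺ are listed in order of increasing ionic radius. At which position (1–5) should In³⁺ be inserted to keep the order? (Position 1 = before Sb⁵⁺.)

Electron counts and nuclear charges: Sb⁵⁺ (Z=51, 46 e⁻), Sn⁴⁺ (Z=50, 46 e⁻), In³⁺ (Z=49, 46 e⁻), Cd²⁺ (Z=48, 46 e⁻), Hg²⁺ (Z=80, 78 e⁻). Sb⁵⁺ < Sn⁴⁺ (isoelectronic, higher Z=51 is smaller); Sn⁴⁺ < In³⁺ (both 46 e⁻, Z=50>49); In³⁺ < Cd²⁺ (isoelectronic, higher Z=49 is smaller); Cd²⁺ < Hg²⁺ (same group, 1 shell fewer).
With In³⁺ included the full order is Sb⁵⁺ < Sn⁴⁺ < In³⁺ < Cd²⁺ < Hg²⁺, so it takes position 3.

3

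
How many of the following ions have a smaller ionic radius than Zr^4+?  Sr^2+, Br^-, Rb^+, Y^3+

These species are isoelectronic with 36 electrons. The only difference is the number of protons: Zr^4+ (Z=40), Y^3+ (Z=39), Sr^2+ (Z=38), Rb^+ (Z=37), Br^- (Z=35). The strongest nuclear pull (Zr^4+) gives the smallest ion.
Relative to Zr^4+, the ions that are smaller are none. Count: 0.

0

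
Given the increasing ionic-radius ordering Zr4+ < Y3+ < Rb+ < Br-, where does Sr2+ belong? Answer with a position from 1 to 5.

3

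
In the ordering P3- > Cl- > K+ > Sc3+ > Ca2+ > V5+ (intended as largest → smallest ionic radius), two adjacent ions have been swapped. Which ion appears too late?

Compare adjacent ions: they are isoelectronic (18 e⁻) and Sc has more protons than Ca (21 vs 20), making Sc3+ smaller — yet in this decreasing list Sc3+ sits before Ca2+. Nothing else is reversed, so Ca2+ should move one place to the left.

Ca2+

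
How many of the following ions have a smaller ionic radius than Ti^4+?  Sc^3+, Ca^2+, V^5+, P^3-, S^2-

Isoelectronic series (18 e⁻ each). Size is set by nuclear charge: more protons means a smaller ion. V^5+ (Z=23), Ti^4+ (Z=22), Sc^3+ (Z=21), Ca^2+ (Z=20), S^2- (Z=16), P^3- (Z=15).
Ordering all of them (including Ti^4+) by radius gives V^5+ < Ti^4+ < Sc^3+ < Ca^2+ < S^2- < P^3-. Count: 1.

1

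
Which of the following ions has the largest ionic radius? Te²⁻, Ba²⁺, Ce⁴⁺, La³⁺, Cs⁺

Te²⁻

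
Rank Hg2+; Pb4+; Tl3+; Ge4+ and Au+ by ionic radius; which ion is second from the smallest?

Pb4+

Electron counts and nuclear charges: Ge4+: 28 e⁻, Z=32, Pb4+: 78 e⁻, Z=82, Tl3+: 78 e⁻, Z=81, Hg2+: 78 e⁻, Z=80, Au+: 78 e⁻, Z=79. Ge4+ < Pb4+ (same group, period 4 vs 6); Pb4+ < Tl3+ (both 78 e⁻, Z=82>81); Tl3+ < Hg2+ (isoelectronic, higher Z=81 is smaller); Hg2+ < Au+ (both 78 e⁻, Z=80>79).
Ordering: Ge4+ < Pb4+ < Tl3+ < Hg2+ < Au+. The second smallest is Pb4+.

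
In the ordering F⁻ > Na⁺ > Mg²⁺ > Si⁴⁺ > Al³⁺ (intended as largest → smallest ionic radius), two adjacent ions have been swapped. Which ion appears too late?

Al³⁺

Scanning neighbour by neighbour, only Si⁴⁺/Al³⁺ violates a trend: Si⁴⁺ and Al³⁺ share 10 electrons; the higher nuclear charge on Si (Z=14) contracts it more, so Si⁴⁺ < Al³⁺. That makes Al³⁺ the one sitting a position late relative to where it belongs.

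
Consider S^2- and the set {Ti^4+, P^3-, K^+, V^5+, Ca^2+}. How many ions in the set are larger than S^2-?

1

These species are isoelectronic with 18 electrons. The only difference is the number of protons: V^5+ (Z=23), Ti^4+ (Z=22), Ca^2+ (Z=20), K^+ (Z=19), S^2- (Z=16), P^3- (Z=15). The strongest nuclear pull (V^5+) gives the smallest ion.
Ordering all of them (including S^2-) by radius gives V^5+ < Ti^4+ < Ca^2+ < K^+ < S^2- < P^3-. So 1 is larger.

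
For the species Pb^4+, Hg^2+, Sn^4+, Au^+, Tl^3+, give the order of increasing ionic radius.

Electron counts and nuclear charges: Sn^4+ (Z=50, 46 e⁻), Pb^4+ (Z=82, 78 e⁻), Tl^3+ (Z=81, 78 e⁻), Hg^2+ (Z=80, 78 e⁻), Au^+ (Z=79, 78 e⁻). Sn^4+ < Pb^4+ (same group, 1 shell fewer); Pb^4+ < Tl^3+ (both 78 e⁻, Z=82>81); Tl^3+ < Hg^2+ (both 78 e⁻, Z=81>80); Hg^2+ < Au^+ (isoelectronic, higher Z=80 is smaller).

Sn^4+ < Pb^4+ < Tl^3+ < Hg^2+ < Au^+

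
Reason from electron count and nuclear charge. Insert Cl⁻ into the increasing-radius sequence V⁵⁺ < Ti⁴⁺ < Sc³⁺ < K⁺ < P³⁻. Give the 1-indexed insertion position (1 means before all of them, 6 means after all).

5

These species are isoelectronic with 18 electrons. The only difference is the number of protons: V⁵⁺ (Z=23), Ti⁴⁺ (Z=22), Sc³⁺ (Z=21), K⁺ (Z=19), Cl⁻ (Z=17), P³⁻ (Z=15). The strongest nuclear pull (V⁵⁺) gives the smallest ion.
Putting Cl⁻ in gives V⁵⁺ < Ti⁴⁺ < Sc³⁺ < K⁺ < Cl⁻ < P³⁻; it lands at slot 5.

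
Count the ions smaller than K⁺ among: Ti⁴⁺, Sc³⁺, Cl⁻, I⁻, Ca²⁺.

Work out protons and electrons: Ti⁴⁺: 18 e⁻, Z=22, Sc³⁺: 18 e⁻, Z=21, Ca²⁺: 18 e⁻, Z=20, K⁺: 18 e⁻, Z=19, Cl⁻: 18 e⁻, Z=17, I⁻: 54 e⁻, Z=53. Ti⁴⁺ < Sc³⁺ (isoelectronic, higher Z=22 is smaller); Sc³⁺ < Ca²⁺ (both 18 e⁻, Z=21>20); Ca²⁺ < K⁺ (both 18 e⁻, Z=20>19); K⁺ < Cl⁻ (both 18 e⁻, Z=19>17); Cl⁻ < I⁻ (same group, 2 shells fewer).
Ordering all of them (including K⁺) by radius gives Ti⁴⁺ < Sc³⁺ < Ca²⁺ < K⁺ < Cl⁻ < I⁻. That's 3.

3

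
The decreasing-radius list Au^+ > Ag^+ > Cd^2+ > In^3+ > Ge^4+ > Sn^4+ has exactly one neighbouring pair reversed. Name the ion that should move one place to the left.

Sn^4+

Check each adjacent pair. Ge^4+ and Sn^4+ are reversed: Ge^4+ and Sn^4+ are in one column with the same charge; the lighter period-4 ion has one fewer shell and is smaller. No other neighbouring pair contradicts the periodic trends, so Sn^4+ is the ion listed too late.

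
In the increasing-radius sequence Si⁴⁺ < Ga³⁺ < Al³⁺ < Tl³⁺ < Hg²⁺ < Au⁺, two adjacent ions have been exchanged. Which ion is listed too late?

The pair Ga³⁺, Al³⁺ is the wrong way round — same group and charge — period 3 sits above period 4, so Al³⁺ is smaller. All other adjacent pairs agree with periodic trends, so Al³⁺ is the misplaced ion.

Al³⁺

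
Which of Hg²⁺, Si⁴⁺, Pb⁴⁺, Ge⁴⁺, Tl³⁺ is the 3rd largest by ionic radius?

Pb⁴⁺

Tabulating Z and e⁻: Si⁴⁺: 10 e⁻, Z=14, Ge⁴⁺: 28 e⁻, Z=32, Pb⁴⁺: 78 e⁻, Z=82, Tl³⁺: 78 e⁻, Z=81, Hg²⁺: 78 e⁻, Z=80. Si⁴⁺ < Ge⁴⁺ (same group, 1 shell fewer); Ge⁴⁺ < Pb⁴⁺ (same group, period 4 vs 6); Pb⁴⁺ < Tl³⁺ (both 78 e⁻, Z=82>81); Tl³⁺ < Hg²⁺ (both 78 e⁻, Z=81>80).
Ordering: Si⁴⁺ < Ge⁴⁺ < Pb⁴⁺ < Tl³⁺ < Hg²⁺. The 3rd largest is Pb⁴⁺.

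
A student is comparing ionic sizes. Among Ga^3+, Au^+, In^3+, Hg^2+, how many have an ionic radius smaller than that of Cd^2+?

2

Ga^3+: 28 e⁻, Z=31, In^3+: 46 e⁻, Z=49, Cd^2+: 46 e⁻, Z=48, Hg^2+: 78 e⁻, Z=80, Au^+: 78 e⁻, Z=79. Ga^3+ < In^3+ (same group, 1 shell fewer); In^3+ < Cd^2+ (both 46 e⁻, Z=49>48); Cd^2+ < Hg^2+ (same group, period 5 vs 6); Hg^2+ < Au^+ (both 78 e⁻, Z=80>79).
Placing each against Cd^2+: smaller — Ga^3+, In^3+; larger — Hg^2+, Au^+. So 2 are smaller.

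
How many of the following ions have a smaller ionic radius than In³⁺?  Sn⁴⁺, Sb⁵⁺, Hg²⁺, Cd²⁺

2

Tabulating Z and e⁻: Sb⁵⁺ (Z=51, 46 e⁻), Sn⁴⁺ (Z=50, 46 e⁻), In³⁺ (Z=49, 46 e⁻), Cd²⁺ (Z=48, 46 e⁻), Hg²⁺ (Z=80, 78 e⁻). Sb⁵⁺ < Sn⁴⁺ (both 46 e⁻, Z=51>50); Sn⁴⁺ < In³⁺ (isoelectronic, higher Z=50 is smaller); In³⁺ < Cd²⁺ (both 46 e⁻, Z=49>48); Cd²⁺ < Hg²⁺ (same group, 1 shell fewer).
Ordering all of them (including In³⁺) by radius gives Sb⁵⁺ < Sn⁴⁺ < In³⁺ < Cd²⁺ < Hg²⁺. Count: 2.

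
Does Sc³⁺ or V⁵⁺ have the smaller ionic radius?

V⁵⁺

Isoelectronic series (18 e⁻ each). Size is set by nuclear charge: more protons means a smaller ion. V⁵⁺ (Z=23), Sc³⁺ (Z=21).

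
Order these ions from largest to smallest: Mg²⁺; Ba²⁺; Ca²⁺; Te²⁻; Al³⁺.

Te²⁻ > Ba²⁺ > Ca²⁺ > Mg²⁺ > Al³⁺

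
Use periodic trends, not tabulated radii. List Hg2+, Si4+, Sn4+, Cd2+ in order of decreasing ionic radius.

Hg2+ > Cd2+ > Sn4+ > Si4+

First list Z and electron count for each: Si4+: 10 e⁻, Z=14, Sn4+: 46 e⁻, Z=50, Cd2+: 46 e⁻, Z=48, Hg2+: 78 e⁻, Z=80. Si4+ < Sn4+ (same group, 2 shells fewer); Sn4+ < Cd2+ (both 46 e⁻, Z=50>48); Cd2+ < Hg2+ (same group, 1 shell fewer).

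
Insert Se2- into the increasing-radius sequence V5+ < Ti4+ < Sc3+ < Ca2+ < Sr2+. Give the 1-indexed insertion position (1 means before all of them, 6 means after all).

V5+ (Z=23, 18 e⁻), Ti4+ (Z=22, 18 e⁻), Sc3+ (Z=21, 18 e⁻), Ca2+ (Z=20, 18 e⁻), Sr2+ (Z=38, 36 e⁻), Se2- (Z=34, 36 e⁻). V5+ < Ti4+ (both 18 e⁻, Z=23>22); Ti4+ < Sc3+ (both 18 e⁻, Z=22>21); Sc3+ < Ca2+ (isoelectronic, higher Z=21 is smaller); Ca2+ < Sr2+ (same group, 1 shell fewer); Sr2+ < Se2- (both 36 e⁻, Z=38>34).
Merged order: V5+ < Ti4+ < Sc3+ < Ca2+ < Sr2+ < Se2- — Se2- is number 6.

6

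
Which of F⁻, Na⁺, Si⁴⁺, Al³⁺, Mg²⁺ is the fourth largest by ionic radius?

Al³⁺

These species are isoelectronic with 10 electrons. The only difference is the number of protons: Si⁴⁺ (Z=14), Al³⁺ (Z=13), Mg²⁺ (Z=12), Na⁺ (Z=11), F⁻ (Z=9). The strongest nuclear pull (Si⁴⁺) gives the smallest ion.
Full ascending order: Si⁴⁺ < Al³⁺ < Mg²⁺ < Na⁺ < F⁻. Counting from the largest, position 4 is Al³⁺.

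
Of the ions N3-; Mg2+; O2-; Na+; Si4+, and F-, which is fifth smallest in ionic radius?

O2-

These species are isoelectronic with 10 electrons. The only difference is the number of protons: Si4+ (Z=14), Mg2+ (Z=12), Na+ (Z=11), F- (Z=9), O2- (Z=8), N3- (Z=7). The strongest nuclear pull (Si4+) gives the smallest ion.
Full ascending order: Si4+ < Mg2+ < Na+ < F- < O2- < N3-. Counting from the smallest, position 5 is O2-.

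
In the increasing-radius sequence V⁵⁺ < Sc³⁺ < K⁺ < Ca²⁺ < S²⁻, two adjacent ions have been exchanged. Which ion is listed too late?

The pair K⁺, Ca²⁺ is the wrong way round — Ca²⁺ and K⁺ share 18 electrons; the higher nuclear charge on Ca (Z=20) contracts it more, so Ca²⁺ < K⁺. All other adjacent pairs agree with periodic trends, so Ca²⁺ is the misplaced ion.

Ca²⁺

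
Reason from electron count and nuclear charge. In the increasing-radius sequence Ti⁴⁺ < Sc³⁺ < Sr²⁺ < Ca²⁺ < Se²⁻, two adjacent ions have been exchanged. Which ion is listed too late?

The pair Sr²⁺, Ca²⁺ is the wrong way round — both in group 2 with the same charge; Ca²⁺ (period 4) has the smaller radius. All other adjacent pairs agree with periodic trends, so Ca²⁺ is the misplaced ion.

Ca²⁺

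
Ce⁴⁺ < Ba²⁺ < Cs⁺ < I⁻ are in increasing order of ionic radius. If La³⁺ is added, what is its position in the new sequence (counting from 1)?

Isoelectronic series (54 e⁻ each). Size is set by nuclear charge: more protons means a smaller ion. Ce⁴⁺ (Z=58), La³⁺ (Z=57), Ba²⁺ (Z=56), Cs⁺ (Z=55), I⁻ (Z=53).
With La³⁺ included the full order is Ce⁴⁺ < La³⁺ < Ba²⁺ < Cs⁺ < I⁻, so it takes position 2.

2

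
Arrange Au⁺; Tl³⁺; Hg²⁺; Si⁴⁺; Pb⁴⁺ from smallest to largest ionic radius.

Tabulating Z and e⁻: Si⁴⁺: 10 e⁻, Z=14, Pb⁴⁺: 78 e⁻, Z=82, Tl³⁺: 78 e⁻, Z=81, Hg²⁺: 78 e⁻, Z=80, Au⁺: 78 e⁻, Z=79. Si⁴⁺ < Pb⁴⁺ (same group, 3 shells fewer); Pb⁴⁺ < Tl³⁺ (isoelectronic, higher Z=82 is smaller); Tl³⁺ < Hg²⁺ (both 78 e⁻, Z=81>80); Hg²⁺ < Au⁺ (both 78 e⁻, Z=80>79).

Si⁴⁺ < Pb⁴⁺ < Tl³⁺ < Hg²⁺ < Au⁺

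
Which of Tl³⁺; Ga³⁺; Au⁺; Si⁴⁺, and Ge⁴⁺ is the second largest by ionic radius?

Tl³⁺

Si⁴⁺: 10 e⁻, Z=14, Ge⁴⁺: 28 e⁻, Z=32, Ga³⁺: 28 e⁻, Z=31, Tl³⁺: 78 e⁻, Z=81, Au⁺: 78 e⁻, Z=79. Si⁴⁺ < Ge⁴⁺ (same group, period 3 vs 4); Ge⁴⁺ < Ga³⁺ (both 28 e⁻, Z=32>31); Ga³⁺ < Tl³⁺ (same group, 2 shells fewer); Tl³⁺ < Au⁺ (both 78 e⁻, Z=81>79).
Ordering: Si⁴⁺ < Ge⁴⁺ < Ga³⁺ < Tl³⁺ < Au⁺. The second largest is Tl³⁺.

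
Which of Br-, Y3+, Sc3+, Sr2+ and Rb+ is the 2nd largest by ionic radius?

Work out protons and electrons: Sc3+: 18 e⁻, Z=21, Y3+: 36 e⁻, Z=39, Sr2+: 36 e⁻, Z=38, Rb+: 36 e⁻, Z=37, Br-: 36 e⁻, Z=35. Sc3+ < Y3+ (same group, 1 shell fewer); Y3+ < Sr2+ (both 36 e⁻, Z=39>38); Sr2+ < Rb+ (both 36 e⁻, Z=38>37); Rb+ < Br- (both 36 e⁻, Z=37>35).
So the order is Sc3+ < Y3+ < Sr2+ < Rb+ < Br-; the 2nd-largest ion is Rb+.

Rb+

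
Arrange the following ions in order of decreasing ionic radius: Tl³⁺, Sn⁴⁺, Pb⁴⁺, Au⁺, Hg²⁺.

Au⁺ > Hg²⁺ > Tl³⁺ > Pb⁴⁺ > Sn⁴⁺

Tabulating Z and e⁻: Sn⁴⁺ has 46 e⁻ (Z=50), Pb⁴⁺ has 78 e⁻ (Z=82), Tl³⁺ has 78 e⁻ (Z=81), Hg²⁺ has 78 e⁻ (Z=80), Au⁺ has 78 e⁻ (Z=79). Sn⁴⁺ < Pb⁴⁺ (same group, 1 shell fewer); Pb⁴⁺ < Tl³⁺ (isoelectronic, higher Z=82 is smaller); Tl³⁺ < Hg²⁺ (isoelectronic, higher Z=81 is smaller); Hg²⁺ < Au⁺ (isoelectronic, higher Z=80 is smaller).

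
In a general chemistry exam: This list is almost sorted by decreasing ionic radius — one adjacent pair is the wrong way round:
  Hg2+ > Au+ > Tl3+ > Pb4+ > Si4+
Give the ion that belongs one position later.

Compare adjacent ions: they are isoelectronic (78 e⁻) and Hg has more protons than Au (80 vs 79), making Hg2+ smaller — yet in this decreasing list Hg2+ sits before Au+. Nothing else is reversed, so Hg2+ should move one place to the right.

Hg2+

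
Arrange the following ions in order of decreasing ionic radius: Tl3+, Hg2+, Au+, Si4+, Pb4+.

Au+ > Hg2+ > Tl3+ > Pb4+ > Si4+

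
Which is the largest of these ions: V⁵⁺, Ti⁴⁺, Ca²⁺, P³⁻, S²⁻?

P³⁻

Isoelectronic series (18 e⁻ each). Size is set by nuclear charge: more protons means a smaller ion. V⁵⁺ (Z=23), Ti⁴⁺ (Z=22), Ca²⁺ (Z=20), S²⁻ (Z=16), P³⁻ (Z=15).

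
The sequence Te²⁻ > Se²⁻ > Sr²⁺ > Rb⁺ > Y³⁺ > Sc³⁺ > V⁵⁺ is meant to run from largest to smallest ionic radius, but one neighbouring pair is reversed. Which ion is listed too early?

Scanning neighbour by neighbour, only Sr²⁺/Rb⁺ violates a trend: both have 36 electrons but Z(Sr)=38 > Z(Rb)=37, so Sr²⁺ should be the smaller of the two. That makes Sr²⁺ the one sitting a position early relative to where it belongs.

Sr²⁺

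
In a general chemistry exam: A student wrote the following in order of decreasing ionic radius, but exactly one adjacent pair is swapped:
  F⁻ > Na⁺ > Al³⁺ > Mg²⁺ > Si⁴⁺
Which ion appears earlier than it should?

Al³⁺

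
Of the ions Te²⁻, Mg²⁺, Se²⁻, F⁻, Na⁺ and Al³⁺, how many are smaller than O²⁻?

Work out protons and electrons: Al³⁺: 10 e⁻, Z=13, Mg²⁺: 10 e⁻, Z=12, Na⁺: 10 e⁻, Z=11, F⁻: 10 e⁻, Z=9, O²⁻: 10 e⁻, Z=8, Se²⁻: 36 e⁻, Z=34, Te²⁻: 54 e⁻, Z=52. Al³⁺ < Mg²⁺ (isoelectronic, higher Z=13 is smaller); Mg²⁺ < Na⁺ (isoelectronic, higher Z=12 is smaller); Na⁺ < F⁻ (isoelectronic, higher Z=11 is smaller); F⁻ < O²⁻ (both 10 e⁻, Z=9>8); O²⁻ < Se²⁻ (same group, period 2 vs 4); Se²⁻ < Te²⁻ (same group, 1 shell fewer).
Placing each against O²⁻: smaller — Al³⁺, Mg²⁺, Na⁺, F⁻; larger — Se²⁻, Te²⁻. Count: 4.

4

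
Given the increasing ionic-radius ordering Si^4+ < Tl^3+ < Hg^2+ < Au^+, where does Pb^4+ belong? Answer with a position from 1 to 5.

Tabulating Z and e⁻: Si^4+ has 10 e⁻ (Z=14), Pb^4+ has 78 e⁻ (Z=82), Tl^3+ has 78 e⁻ (Z=81), Hg^2+ has 78 e⁻ (Z=80), Au^+ has 78 e⁻ (Z=79). Si^4+ < Pb^4+ (same group, 3 shells fewer); Pb^4+ < Tl^3+ (both 78 e⁻, Z=82>81); Tl^3+ < Hg^2+ (isoelectronic, higher Z=81 is smaller); Hg^2+ < Au^+ (both 78 e⁻, Z=80>79).
Putting Pb^4+ in gives Si^4+ < Pb^4+ < Tl^3+ < Hg^2+ < Au^+; it lands at slot 2.

2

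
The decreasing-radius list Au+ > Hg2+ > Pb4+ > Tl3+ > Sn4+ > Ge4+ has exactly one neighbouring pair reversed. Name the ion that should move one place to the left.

Tl3+

Compare adjacent ions: Pb4+ and Tl3+ share 78 electrons; the higher nuclear charge on Pb (Z=82) contracts it more, so Pb4+ < Tl3+ — yet in this decreasing list Pb4+ sits before Tl3+. Nothing else is reversed, so Tl3+ should move one place to the left.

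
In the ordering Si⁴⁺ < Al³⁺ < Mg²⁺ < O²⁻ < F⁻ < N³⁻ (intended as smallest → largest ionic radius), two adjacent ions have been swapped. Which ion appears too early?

Compare adjacent ions: they are isoelectronic (10 e⁻) and F has more protons than O (9 vs 8), making F⁻ smaller — yet in this increasing list O²⁻ sits before F⁻. Nothing else is reversed, so O²⁻ should move one place to the right.

O²⁻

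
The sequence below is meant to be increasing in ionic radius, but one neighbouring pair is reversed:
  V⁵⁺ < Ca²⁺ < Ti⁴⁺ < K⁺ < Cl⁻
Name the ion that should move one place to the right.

Ca²⁺

Check each adjacent pair. Ca²⁺ and Ti⁴⁺ are reversed: Ti⁴⁺ and Ca²⁺ share 18 electrons; the higher nuclear charge on Ti (Z=22) contracts it more, so Ti⁴⁺ < Ca²⁺. No other neighbouring pair contradicts the periodic trends, so Ca²⁺ is the ion listed too early.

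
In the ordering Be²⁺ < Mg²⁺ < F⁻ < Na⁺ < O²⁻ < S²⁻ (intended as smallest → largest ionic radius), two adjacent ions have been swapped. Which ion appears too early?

F⁻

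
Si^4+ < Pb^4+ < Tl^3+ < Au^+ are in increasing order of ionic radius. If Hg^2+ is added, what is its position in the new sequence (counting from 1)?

Electron counts and nuclear charges: Si^4+: 10 e⁻, Z=14, Pb^4+: 78 e⁻, Z=82, Tl^3+: 78 e⁻, Z=81, Hg^2+: 78 e⁻, Z=80, Au^+: 78 e⁻, Z=79. Si^4+ < Pb^4+ (same group, 3 shells fewer); Pb^4+ < Tl^3+ (isoelectronic, higher Z=82 is smaller); Tl^3+ < Hg^2+ (both 78 e⁻, Z=81>80); Hg^2+ < Au^+ (both 78 e⁻, Z=80>79).
The complete sequence is Si^4+ < Pb^4+ < Tl^3+ < Hg^2+ < Au^+. Hg^2+ sits at position 4.

4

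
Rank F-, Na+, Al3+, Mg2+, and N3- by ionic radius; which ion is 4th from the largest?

These species are isoelectronic with 10 electrons. The only difference is the number of protons: Al3+ (Z=13), Mg2+ (Z=12), Na+ (Z=11), F- (Z=9), N3- (Z=7). The strongest nuclear pull (Al3+) gives the smallest ion.
Full ascending order: Al3+ < Mg2+ < Na+ < F- < N3-. Counting from the largest, position 4 is Mg2+.

Mg2+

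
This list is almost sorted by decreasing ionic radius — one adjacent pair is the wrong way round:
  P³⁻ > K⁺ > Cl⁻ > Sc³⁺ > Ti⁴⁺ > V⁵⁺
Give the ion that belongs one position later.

Check each adjacent pair. K⁺ and Cl⁻ are reversed: both have 18 electrons but Z(K)=19 > Z(Cl)=17, so K⁺ should be the smaller of the two. No other neighbouring pair contradicts the periodic trends, so K⁺ is the ion listed too early.

K⁺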